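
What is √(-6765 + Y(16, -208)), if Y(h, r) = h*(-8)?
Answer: I*√6893 ≈ 83.024*I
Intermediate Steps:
Y(h, r) = -8*h
√(-6765 + Y(16, -208)) = √(-6765 - 8*16) = √(-6765 - 128) = √(-6893) = I*√6893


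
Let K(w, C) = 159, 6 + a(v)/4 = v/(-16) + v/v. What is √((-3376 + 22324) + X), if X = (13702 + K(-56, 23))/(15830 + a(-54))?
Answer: √18977917193466/31647 ≈ 137.66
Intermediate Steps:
a(v) = -20 - v/4 (a(v) = -24 + 4*(v/(-16) + v/v) = -24 + 4*(v*(-1/16) + 1) = -24 + 4*(-v/16 + 1) = -24 + 4*(1 - v/16) = -24 + (4 - v/4) = -20 - v/4)
X = 27722/31647 (X = (13702 + 159)/(15830 + (-20 - ¼*(-54))) = 13861/(15830 + (-20 + 27/2)) = 13861/(15830 - 13/2) = 13861/(31647/2) = 13861*(2/31647) = 27722/31647 ≈ 0.87598)
√((-3376 + 22324) + X) = √((-3376 + 22324) + 27722/31647) = √(18948 + 27722/31647) = √(599675078/31647) = √18977917193466/31647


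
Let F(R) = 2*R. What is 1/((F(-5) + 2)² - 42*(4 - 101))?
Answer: 1/4138 ≈ 0.00024166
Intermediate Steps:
1/((F(-5) + 2)² - 42*(4 - 101)) = 1/((2*(-5) + 2)² - 42*(4 - 101)) = 1/((-10 + 2)² - 42*(-97)) = 1/((-8)² + 4074) = 1/(64 + 4074) = 1/4138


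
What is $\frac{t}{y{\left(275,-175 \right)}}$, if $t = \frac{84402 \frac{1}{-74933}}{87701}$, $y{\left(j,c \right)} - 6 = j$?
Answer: $- \frac{84402}{1846647428273} \approx -4.5706 \cdot 10^{-8}$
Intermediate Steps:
$y{\left(j,c \right)} = 6 + j$
$t = - \frac{84402}{6571699033}$ ($t = 84402 \left(- \frac{1}{74933}\right) \frac{1}{87701} = \left(- \frac{84402}{74933}\right) \frac{1}{87701} = - \frac{84402}{6571699033} \approx -1.2843 \cdot 10^{-5}$)
$\frac{t}{y{\left(275,-175 \right)}} = - \frac{84402}{6571699033 \left(6 + 275\right)} = - \frac{84402}{6571699033 \cdot 281} = \left(- \frac{84402}{6571699033}\right) \frac{1}{281} = - \frac{84402}{1846647428273}$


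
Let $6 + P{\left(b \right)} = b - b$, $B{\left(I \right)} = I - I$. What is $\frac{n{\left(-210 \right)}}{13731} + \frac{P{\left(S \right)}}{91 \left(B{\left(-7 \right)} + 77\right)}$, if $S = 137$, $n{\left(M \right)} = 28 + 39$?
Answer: $\frac{387083}{96213117} \approx 0.0040232$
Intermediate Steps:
$n{\left(M \right)} = 67$
$B{\left(I \right)} = 0$
$P{\left(b \right)} = -6$ ($P{\left(b \right)} = -6 + \left(b - b\right) = -6 + 0 = -6$)
$\frac{n{\left(-210 \right)}}{13731} + \frac{P{\left(S \right)}}{91 \left(B{\left(-7 \right)} + 77\right)} = \frac{67}{13731} - \frac{6}{91 \left(0 + 77\right)} = 67 \cdot \frac{1}{13731} - \frac{6}{91 \cdot 77} = \frac{67}{13731} - \frac{6}{7007} = \frac{387083}{96213117}$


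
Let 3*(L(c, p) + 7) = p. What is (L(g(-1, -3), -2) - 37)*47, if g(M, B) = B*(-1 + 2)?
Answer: -6298/3 ≈ -2099.3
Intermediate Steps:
g(M, B) = B (g(M, B) = B*1 = B)
L(c, p) = -7 + p/3
(L(g(-1, -3), -2) - 37)*47 = ((-7 + (⅓)*(-2)) - 37)*47 = ((-7 - ⅔) - 37)*47 = (-23/3 - 37)*47 = -134/3*47 = -6298/3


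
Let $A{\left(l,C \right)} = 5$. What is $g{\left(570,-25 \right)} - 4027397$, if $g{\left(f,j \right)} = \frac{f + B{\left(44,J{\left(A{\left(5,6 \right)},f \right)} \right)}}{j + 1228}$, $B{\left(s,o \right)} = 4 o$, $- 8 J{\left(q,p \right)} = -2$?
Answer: $- \frac{4844958020}{1203} \approx -4.0274 \cdot 10^{6}$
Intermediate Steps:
$J{\left(q,p \right)} = \frac{1}{4}$ ($J{\left(q,p \right)} = \left(- \frac{1}{8}\right) \left(-2\right) = \frac{1}{4}$)
$g{\left(f,j \right)} = \frac{1 + f}{1228 + j}$ ($g{\left(f,j \right)} = \frac{f + 4 \cdot \frac{1}{4}}{j + 1228} = \frac{f + 1}{1228 + j} = \frac{1 + f}{1228 + j}$)
$g{\left(570,-25 \right)} - 4027397 = \frac{1 + 570}{1228 - 25} - 4027397 = \frac{1}{1203} \cdot 571 - 4027397 = \frac{571}{1203} - 4027397 = - \frac{4844958020}{1203}$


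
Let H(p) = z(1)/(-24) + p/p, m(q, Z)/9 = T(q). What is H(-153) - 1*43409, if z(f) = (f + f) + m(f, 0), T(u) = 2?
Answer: -260453/6 ≈ -43409.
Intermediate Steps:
m(q, Z) = 18 (m(q, Z) = 9*2 = 18)
z(f) = 18 + 2*f (z(f) = (f + f) + 18 = 2*f + 18 = 18 + 2*f)
H(p) = 1/6 (H(p) = (18 + 2*1)/(-24) + p/p = (18 + 2)*(-1/24) + 1 = 20*(-1/24) + 1 = -5/6 + 1 = 1/6)
H(-153) - 1*43409 = 1/6 - 1*43409 = 1/6 - 43409 = -260453/6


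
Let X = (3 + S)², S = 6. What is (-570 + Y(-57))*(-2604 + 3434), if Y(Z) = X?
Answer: -405870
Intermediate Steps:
X = 81 (X = (3 + 6)² = 9² = 81)
Y(Z) = 81
(-570 + Y(-57))*(-2604 + 3434) = (-570 + 81)*(-2604 + 3434) = -489*830 = -405870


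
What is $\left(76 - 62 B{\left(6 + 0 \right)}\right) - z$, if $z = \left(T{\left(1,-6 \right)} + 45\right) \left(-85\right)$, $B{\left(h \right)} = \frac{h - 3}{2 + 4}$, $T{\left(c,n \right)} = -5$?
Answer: $3445$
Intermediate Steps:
$B{\left(h \right)} = - \frac{1}{2} + \frac{h}{6}$ ($B{\left(h \right)} = \frac{-3 + h}{6} = \left(-3 + h\right) \frac{1}{6} = - \frac{1}{2} + \frac{h}{6}$)
$z = -3400$ ($z = \left(-5 + 45\right) \left(-85\right) = 40 \left(-85\right) = -3400$)
$\left(76 - 62 B{\left(6 + 0 \right)}\right) - z = \left(76 - 62 \left(- \frac{1}{2} + \frac{6 + 0}{6}\right)\right) - -3400 = \left(76 - 62 \left(- \frac{1}{2} + \frac{1}{6} \cdot 6\right)\right) + 3400 = \left(76 - 62 \left(- \frac{1}{2} + 1\right)\right) + 3400 = \left(76 - 31\right) + 3400 = 45 + 3400 = 3445$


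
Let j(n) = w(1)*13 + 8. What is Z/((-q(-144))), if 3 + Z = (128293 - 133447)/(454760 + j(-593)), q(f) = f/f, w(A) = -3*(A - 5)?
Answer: 684963/227462 ≈ 3.0113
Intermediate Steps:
w(A) = 15 - 3*A (w(A) = -3*(-5 + A) = 15 - 3*A)
q(f) = 1
j(n) = 164 (j(n) = (15 - 3*1)*13 + 8 = (15 - 3)*13 + 8 = 12*13 + 8 = 156 + 8 = 164)
Z = -684963/227462 (Z = -3 + (128293 - 133447)/(454760 + 164) = -3 - 5154/454924 = -3 - 5154*1/454924 = -3 - 2577/227462 = -684963/227462 ≈ -3.0113)
Z/((-q(-144))) = -684963/(227462*((-1*1))) = -684963/227462/(-1) = -684963/227462*(-1) = 684963/227462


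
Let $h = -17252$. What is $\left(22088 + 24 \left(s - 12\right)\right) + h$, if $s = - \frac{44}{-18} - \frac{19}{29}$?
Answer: $\frac{399412}{87} \approx 4590.9$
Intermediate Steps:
$s = \frac{467}{261}$ ($s = \left(-44\right) \left(- \frac{1}{18}\right) - \frac{19}{29} = \frac{22}{9} - \frac{19}{29} = \frac{467}{261} \approx 1.7893$)
$\left(22088 + 24 \left(s - 12\right)\right) + h = \left(22088 + 24 \left(\frac{467}{261} - 12\right)\right) - 17252 = \left(22088 + 24 \left(- \frac{2665}{261}\right)\right) - 17252 = \left(22088 - \frac{21320}{87}\right) - 17252 = \frac{1900336}{87} - 17252 = \frac{399412}{87}$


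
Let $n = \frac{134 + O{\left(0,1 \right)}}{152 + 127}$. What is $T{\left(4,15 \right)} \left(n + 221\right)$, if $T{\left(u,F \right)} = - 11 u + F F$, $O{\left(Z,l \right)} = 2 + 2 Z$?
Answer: $\frac{11184895}{279} \approx 40089.0$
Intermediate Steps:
$T{\left(u,F \right)} = F^{2} - 11 u$ ($T{\left(u,F \right)} = - 11 u + F^{2} = F^{2} - 11 u$)
$n = \frac{136}{279}$ ($n = \frac{134 + \left(2 + 2 \cdot 0\right)}{152 + 127} = \frac{134 + \left(2 + 0\right)}{279} = \left(134 + 2\right) \frac{1}{279} = 136 \cdot \frac{1}{279} = \frac{136}{279} \approx 0.48746$)
$T{\left(4,15 \right)} \left(n + 221\right) = \left(15^{2} - 44\right) \left(\frac{136}{279} + 221\right) = \left(225 - 44\right) \frac{61795}{279} = 181 \cdot \frac{61795}{279} = \frac{11184895}{279}$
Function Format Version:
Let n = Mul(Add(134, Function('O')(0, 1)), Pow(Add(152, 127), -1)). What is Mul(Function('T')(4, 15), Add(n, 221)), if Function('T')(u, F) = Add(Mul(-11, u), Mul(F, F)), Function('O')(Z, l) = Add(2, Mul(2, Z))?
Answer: Rational(11184895, 279) ≈ 40089.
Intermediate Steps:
Function('T')(u, F) = Add(Pow(F, 2), Mul(-11, u)) (Function('T')(u, F) = Add(Mul(-11, u), Pow(F, 2)) = Add(Pow(F, 2), Mul(-11, u)))
n = Rational(136, 279) (n = Mul(Add(134, Add(2, Mul(2, 0))), Pow(Add(152, 127), -1)) = Mul(Add(134, Add(2, 0)), Pow(279, -1)) = Mul(Add(134, 2), Rational(1, 279)) = Mul(136, Rational(1, 279)) = Rational(136, 279) ≈ 0.48746)
Mul(Function('T')(4, 15), Add(n, 221)) = Mul(Add(Pow(15, 2), Mul(-11, 4)), Add(Rational(136, 279), 221)) = Mul(Add(225, -44), Rational(61795, 279)) = Mul(181, Rational(61795, 279)) = Rational(11184895, 279)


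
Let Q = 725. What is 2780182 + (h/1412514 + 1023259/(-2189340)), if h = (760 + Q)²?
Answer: 477646792605076483/171804077820 ≈ 2.7802e+6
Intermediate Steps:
h = 2205225 (h = (760 + 725)² = 1485² = 2205225)
2780182 + (h/1412514 + 1023259/(-2189340)) = 2780182 + (2205225/1412514 + 1023259/(-2189340)) = 2780182 + (2205225*(1/1412514) + 1023259*(-1/2189340)) = 2780182 + (245025/156946 - 1023259/2189340) = 2780182 + 187923313243/171804077820 = 477646792605076483/171804077820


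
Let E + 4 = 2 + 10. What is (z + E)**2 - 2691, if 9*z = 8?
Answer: -211571/81 ≈ -2612.0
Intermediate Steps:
z = 8/9 (z = (1/9)*8 = 8/9 ≈ 0.88889)
E = 8 (E = -4 + (2 + 10) = -4 + 12 = 8)
(z + E)**2 - 2691 = (8/9 + 8)**2 - 2691 = (80/9)**2 - 2691 = 6400/81 - 2691 = -211571/81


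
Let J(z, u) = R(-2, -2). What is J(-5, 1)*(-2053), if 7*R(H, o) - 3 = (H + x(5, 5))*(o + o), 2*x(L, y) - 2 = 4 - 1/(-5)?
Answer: 2053/5 ≈ 410.60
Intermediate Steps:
x(L, y) = 31/10 (x(L, y) = 1 + (4 - 1/(-5))/2 = 1 + (4 - 1*(-1/5))/2 = 1 + (4 + 1/5)/2 = 1 + (1/2)*(21/5) = 1 + 21/10 = 31/10)
R(H, o) = 3/7 + 2*o*(31/10 + H)/7 (R(H, o) = 3/7 + ((H + 31/10)*(o + o))/7 = 3/7 + ((31/10 + H)*(2*o))/7 = 3/7 + (2*o*(31/10 + H))/7 = 3/7 + 2*o*(31/10 + H)/7)
J(z, u) = -1/5 (J(z, u) = 3/7 + (31/35)*(-2) + (2/7)*(-2)*(-2) = 3/7 - 62/35 + 8/7 = -1/5)
J(-5, 1)*(-2053) = -1/5*(-2053) = 2053/5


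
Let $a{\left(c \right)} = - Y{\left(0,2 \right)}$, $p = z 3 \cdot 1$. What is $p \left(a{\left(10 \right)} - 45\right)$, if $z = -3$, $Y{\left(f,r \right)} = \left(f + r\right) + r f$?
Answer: $423$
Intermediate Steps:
$Y{\left(f,r \right)} = f + r + f r$ ($Y{\left(f,r \right)} = \left(f + r\right) + f r = f + r + f r$)
$p = -9$ ($p = \left(-3\right) 3 \cdot 1 = \left(-9\right) 1 = -9$)
$a{\left(c \right)} = -2$ ($a{\left(c \right)} = - (0 + 2 + 0 \cdot 2) = - (0 + 2 + 0) = \left(-1\right) 2 = -2$)
$p \left(a{\left(10 \right)} - 45\right) = - 9 \left(-2 - 45\right) = \left(-9\right) \left(-47\right) = 423$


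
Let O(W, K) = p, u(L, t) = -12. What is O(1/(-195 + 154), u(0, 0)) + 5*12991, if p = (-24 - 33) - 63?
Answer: 64835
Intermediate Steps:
p = -120 (p = -57 - 63 = -120)
O(W, K) = -120
O(1/(-195 + 154), u(0, 0)) + 5*12991 = -120 + 5*12991 = -120 + 64955 = 64835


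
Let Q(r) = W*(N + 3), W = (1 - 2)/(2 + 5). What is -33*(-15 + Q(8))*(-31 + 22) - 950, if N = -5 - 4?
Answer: -36053/7 ≈ -5150.4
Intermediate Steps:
W = -⅐ (W = -1/7 = -1*⅐ = -⅐ ≈ -0.14286)
N = -9
Q(r) = 6/7 (Q(r) = -(-9 + 3)/7 = -⅐*(-6) = 6/7)
-33*(-15 + Q(8))*(-31 + 22) - 950 = -33*(-15 + 6/7)*(-31 + 22) - 950 = -(-3267)*(-9)/7 - 950 = -33*891/7 - 950 = -29403/7 - 950 = -36053/7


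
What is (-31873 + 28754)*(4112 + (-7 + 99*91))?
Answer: -40902566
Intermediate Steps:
(-31873 + 28754)*(4112 + (-7 + 99*91)) = -3119*(4112 + (-7 + 9009)) = -3119*(4112 + 9002) = -3119*13114 = -40902566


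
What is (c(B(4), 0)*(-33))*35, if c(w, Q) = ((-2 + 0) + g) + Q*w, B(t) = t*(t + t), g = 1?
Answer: 1155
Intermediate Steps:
B(t) = 2*t² (B(t) = t*(2*t) = 2*t²)
c(w, Q) = -1 + Q*w (c(w, Q) = ((-2 + 0) + 1) + Q*w = (-2 + 1) + Q*w = -1 + Q*w)
(c(B(4), 0)*(-33))*35 = ((-1 + 0*(2*4²))*(-33))*35 = ((-1 + 0*(2*16))*(-33))*35 = ((-1 + 0*32)*(-33))*35 = ((-1 + 0)*(-33))*35 = -1*(-33)*35 = 33*35 = 1155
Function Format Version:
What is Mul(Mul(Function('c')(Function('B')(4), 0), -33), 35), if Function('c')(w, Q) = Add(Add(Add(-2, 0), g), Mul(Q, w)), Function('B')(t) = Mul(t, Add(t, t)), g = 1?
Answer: 1155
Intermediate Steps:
Function('B')(t) = Mul(2, Pow(t, 2)) (Function('B')(t) = Mul(t, Mul(2, t)) = Mul(2, Pow(t, 2)))
Function('c')(w, Q) = Add(-1, Mul(Q, w)) (Function('c')(w, Q) = Add(Add(Add(-2, 0), 1), Mul(Q, w)) = Add(Add(-2, 1), Mul(Q, w)) = Add(-1, Mul(Q, w)))
Mul(Mul(Function('c')(Function('B')(4), 0), -33), 35) = Mul(Mul(Add(-1, Mul(0, Mul(2, Pow(4, 2)))), -33), 35) = Mul(Mul(Add(-1, Mul(0, Mul(2, 16))), -33), 35) = Mul(Mul(Add(-1, Mul(0, 32)), -33), 35) = Mul(Mul(Add(-1, 0), -33), 35) = Mul(Mul(-1, -33), 35) = Mul(33, 35) = 1155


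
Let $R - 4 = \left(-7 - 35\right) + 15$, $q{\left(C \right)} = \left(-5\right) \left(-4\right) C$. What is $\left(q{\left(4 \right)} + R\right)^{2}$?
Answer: $3249$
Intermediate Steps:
$q{\left(C \right)} = 20 C$
$R = -23$ ($R = 4 + \left(\left(-7 - 35\right) + 15\right) = 4 + \left(-42 + 15\right) = 4 - 27 = -23$)
$\left(q{\left(4 \right)} + R\right)^{2} = \left(20 \cdot 4 - 23\right)^{2} = \left(80 - 23\right)^{2} = 57^{2} = 3249$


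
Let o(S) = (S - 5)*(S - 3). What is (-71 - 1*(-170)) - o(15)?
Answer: -21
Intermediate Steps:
o(S) = (-5 + S)*(-3 + S)
(-71 - 1*(-170)) - o(15) = (-71 - 1*(-170)) - (15 + 15² - 8*15) = (-71 + 170) - (15 + 225 - 120) = 99 - 1*120 = 99 - 120 = -21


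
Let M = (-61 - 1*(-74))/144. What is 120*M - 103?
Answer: -553/6 ≈ -92.167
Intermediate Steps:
M = 13/144 (M = (-61 + 74)*(1/144) = 13*(1/144) = 13/144 ≈ 0.090278)
120*M - 103 = 120*(13/144) - 103 = 65/6 - 103 = -553/6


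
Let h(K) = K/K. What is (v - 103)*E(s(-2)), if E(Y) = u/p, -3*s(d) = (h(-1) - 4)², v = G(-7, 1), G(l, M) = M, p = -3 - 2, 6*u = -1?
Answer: -17/5 ≈ -3.4000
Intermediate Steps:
u = -⅙ (u = (⅙)*(-1) = -⅙ ≈ -0.16667)
p = -5
h(K) = 1
v = 1
s(d) = -3 (s(d) = -(1 - 4)²/3 = -⅓*(-3)² = -⅓*9 = -3)
E(Y) = 1/30 (E(Y) = -⅙/(-5) = -⅙*(-⅕) = 1/30)
(v - 103)*E(s(-2)) = (1 - 103)*(1/30) = -102*1/30 = -17/5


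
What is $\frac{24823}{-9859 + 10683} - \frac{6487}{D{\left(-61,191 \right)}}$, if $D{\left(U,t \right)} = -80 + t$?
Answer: $- \frac{25145}{888} \approx -28.316$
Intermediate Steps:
$\frac{24823}{-9859 + 10683} - \frac{6487}{D{\left(-61,191 \right)}} = \frac{24823}{-9859 + 10683} - \frac{6487}{-80 + 191} = \frac{24823}{824} - \frac{6487}{111} = 24823 \cdot \frac{1}{824} - \frac{6487}{111} = \frac{241}{8} - \frac{6487}{111} = - \frac{25145}{888}$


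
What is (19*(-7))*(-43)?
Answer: 5719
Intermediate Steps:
(19*(-7))*(-43) = -133*(-43) = 5719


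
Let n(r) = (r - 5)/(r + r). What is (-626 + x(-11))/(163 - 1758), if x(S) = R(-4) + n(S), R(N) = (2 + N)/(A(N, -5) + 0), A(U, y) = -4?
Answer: 2749/7018 ≈ 0.39171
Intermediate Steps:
n(r) = (-5 + r)/(2*r) (n(r) = (-5 + r)/((2*r)) = (-5 + r)*(1/(2*r)) = (-5 + r)/(2*r))
R(N) = -½ - N/4 (R(N) = (2 + N)/(-4 + 0) = (2 + N)/(-4) = (2 + N)*(-¼) = -½ - N/4)
x(S) = ½ + (-5 + S)/(2*S) (x(S) = (-½ - ¼*(-4)) + (-5 + S)/(2*S) = (-½ + 1) + (-5 + S)/(2*S) = ½ + (-5 + S)/(2*S))
(-626 + x(-11))/(163 - 1758) = (-626 + (-5/2 - 11)/(-11))/(163 - 1758) = (-626 - 1/11*(-27/2))/(-1595) = (-626 + 27/22)*(-1/1595) = -13745/22*(-1/1595) = 2749/7018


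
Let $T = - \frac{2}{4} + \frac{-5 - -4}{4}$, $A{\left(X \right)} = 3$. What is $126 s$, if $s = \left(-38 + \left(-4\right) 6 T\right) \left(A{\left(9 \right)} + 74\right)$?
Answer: $-194040$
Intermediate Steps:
$T = - \frac{3}{4}$ ($T = \left(-2\right) \frac{1}{4} + \left(-5 + 4\right) \frac{1}{4} = - \frac{1}{2} - \frac{1}{4} = - \frac{3}{4} \approx -0.75$)
$s = -1540$ ($s = \left(-38 + \left(-4\right) 6 \left(- \frac{3}{4}\right)\right) \left(3 + 74\right) = \left(-38 - -18\right) 77 = \left(-38 + 18\right) 77 = \left(-20\right) 77 = -1540$)
$126 s = 126 \left(-1540\right) = -194040$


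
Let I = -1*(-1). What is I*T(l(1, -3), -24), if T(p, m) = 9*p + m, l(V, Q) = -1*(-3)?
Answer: 3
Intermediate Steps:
l(V, Q) = 3
T(p, m) = m + 9*p
I = 1
I*T(l(1, -3), -24) = 1*(-24 + 9*3) = 1*(-24 + 27) = 1*3 = 3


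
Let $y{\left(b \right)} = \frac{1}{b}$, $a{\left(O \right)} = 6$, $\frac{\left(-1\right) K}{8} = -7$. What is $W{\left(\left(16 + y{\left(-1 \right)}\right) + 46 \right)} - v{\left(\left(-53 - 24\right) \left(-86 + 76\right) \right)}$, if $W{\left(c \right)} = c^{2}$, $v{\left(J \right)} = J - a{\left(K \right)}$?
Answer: $2957$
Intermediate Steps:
$K = 56$ ($K = \left(-8\right) \left(-7\right) = 56$)
$v{\left(J \right)} = -6 + J$ ($v{\left(J \right)} = J - 6 = -6 + J$)
$W{\left(\left(16 + y{\left(-1 \right)}\right) + 46 \right)} - v{\left(\left(-53 - 24\right) \left(-86 + 76\right) \right)} = \left(\left(16 + \frac{1}{-1}\right) + 46\right)^{2} - \left(-6 + \left(-53 - 24\right) \left(-86 + 76\right)\right) = \left(\left(16 - 1\right) + 46\right)^{2} - \left(-6 - -770\right) = \left(15 + 46\right)^{2} - \left(-6 + 770\right) = 61^{2} - 764 = 3721 - 764 = 2957$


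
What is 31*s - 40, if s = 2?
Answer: 22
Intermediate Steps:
31*s - 40 = 31*2 - 40 = 62 - 40 = 22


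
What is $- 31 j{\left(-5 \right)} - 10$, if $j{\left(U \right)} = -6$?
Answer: $176$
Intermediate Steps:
$- 31 j{\left(-5 \right)} - 10 = \left(-31\right) \left(-6\right) - 10 = 186 - 10 = 176$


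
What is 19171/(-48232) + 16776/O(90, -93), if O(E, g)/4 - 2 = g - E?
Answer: -205754959/8729992 ≈ -23.569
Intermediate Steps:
O(E, g) = 8 - 4*E + 4*g (O(E, g) = 8 + 4*(g - E) = 8 + (-4*E + 4*g) = 8 - 4*E + 4*g)
19171/(-48232) + 16776/O(90, -93) = 19171/(-48232) + 16776/(8 - 4*90 + 4*(-93)) = 19171*(-1/48232) + 16776/(8 - 360 - 372) = -19171/48232 + 16776/(-724) = -19171/48232 + 16776*(-1/724) = -19171/48232 - 4194/181 = -205754959/8729992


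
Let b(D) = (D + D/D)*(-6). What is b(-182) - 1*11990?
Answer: -10904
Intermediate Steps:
b(D) = -6 - 6*D (b(D) = (D + 1)*(-6) = (1 + D)*(-6) = -6 - 6*D)
b(-182) - 1*11990 = (-6 - 6*(-182)) - 1*11990 = (-6 + 1092) - 11990 = 1086 - 11990 = -10904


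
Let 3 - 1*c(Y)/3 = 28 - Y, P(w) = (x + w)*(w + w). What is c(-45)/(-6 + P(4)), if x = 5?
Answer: -35/11 ≈ -3.1818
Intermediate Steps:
P(w) = 2*w*(5 + w) (P(w) = (5 + w)*(w + w) = (5 + w)*(2*w) = 2*w*(5 + w))
c(Y) = -75 + 3*Y (c(Y) = 9 - 3*(28 - Y) = 9 + (-84 + 3*Y) = -75 + 3*Y)
c(-45)/(-6 + P(4)) = (-75 + 3*(-45))/(-6 + 2*4*(5 + 4)) = (-75 - 135)/(-6 + 2*4*9) = -210/(-6 + 72) = -210/66 = (1/66)*(-210) = -35/11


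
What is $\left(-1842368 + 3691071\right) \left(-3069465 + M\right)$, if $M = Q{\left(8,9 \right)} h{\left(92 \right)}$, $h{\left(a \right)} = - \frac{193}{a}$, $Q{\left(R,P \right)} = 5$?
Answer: $- \frac{522058466156735}{92} \approx -5.6745 \cdot 10^{12}$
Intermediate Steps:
$M = - \frac{965}{92}$ ($M = 5 \left(- \frac{193}{92}\right) = - \frac{965}{92} \approx -10.489$)
$\left(-1842368 + 3691071\right) \left(-3069465 + M\right) = \left(-1842368 + 3691071\right) \left(-3069465 - \frac{965}{92}\right) = 1848703 \left(- \frac{282391745}{92}\right) = - \frac{522058466156735}{92}$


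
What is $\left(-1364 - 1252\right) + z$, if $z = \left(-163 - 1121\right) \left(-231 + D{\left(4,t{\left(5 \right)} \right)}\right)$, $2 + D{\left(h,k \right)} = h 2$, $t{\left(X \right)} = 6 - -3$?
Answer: $286284$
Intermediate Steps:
$t{\left(X \right)} = 9$ ($t{\left(X \right)} = 6 + 3 = 9$)
$D{\left(h,k \right)} = -2 + 2 h$ ($D{\left(h,k \right)} = -2 + h 2 = -2 + 2 h$)
$z = 288900$ ($z = \left(-163 - 1121\right) \left(-231 + \left(-2 + 2 \cdot 4\right)\right) = - 1284 \left(-231 + \left(-2 + 8\right)\right) = - 1284 \left(-231 + 6\right) = \left(-1284\right) \left(-225\right) = 288900$)
$\left(-1364 - 1252\right) + z = \left(-1364 - 1252\right) + 288900 = -2616 + 288900 = 286284$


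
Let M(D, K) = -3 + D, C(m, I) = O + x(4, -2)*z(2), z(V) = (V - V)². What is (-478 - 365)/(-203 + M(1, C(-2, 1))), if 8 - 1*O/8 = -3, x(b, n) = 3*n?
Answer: 843/205 ≈ 4.1122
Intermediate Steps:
O = 88 (O = 64 - 8*(-3) = 64 + 24 = 88)
z(V) = 0 (z(V) = 0² = 0)
C(m, I) = 88 (C(m, I) = 88 + (3*(-2))*0 = 88 - 6*0 = 88 + 0 = 88)
(-478 - 365)/(-203 + M(1, C(-2, 1))) = (-478 - 365)/(-203 + (-3 + 1)) = -843/(-203 - 2) = -843/(-205) = -843*(-1/205) = 843/205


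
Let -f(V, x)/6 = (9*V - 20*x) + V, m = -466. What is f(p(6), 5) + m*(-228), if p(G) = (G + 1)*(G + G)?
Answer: 101808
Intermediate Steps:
p(G) = 2*G*(1 + G) (p(G) = (1 + G)*(2*G) = 2*G*(1 + G))
f(V, x) = -60*V + 120*x (f(V, x) = -6*((9*V - 20*x) + V) = -6*((-20*x + 9*V) + V) = -6*(-20*x + 10*V) = -60*V + 120*x)
f(p(6), 5) + m*(-228) = (-120*6*(1 + 6) + 120*5) - 466*(-228) = (-120*6*7 + 600) + 106248 = (-60*84 + 600) + 106248 = (-5040 + 600) + 106248 = -4440 + 106248 = 101808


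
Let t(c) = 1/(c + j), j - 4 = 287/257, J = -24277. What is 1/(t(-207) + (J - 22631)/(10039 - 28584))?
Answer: 962188780/2429008607 ≈ 0.39612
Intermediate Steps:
j = 1315/257 (j = 4 + 287/257 = 1315/257 ≈ 5.1167)
t(c) = 1/(1315/257 + c) (t(c) = 1/(c + 1315/257) = 1/(1315/257 + c))
1/(t(-207) + (J - 22631)/(10039 - 28584)) = 1/(257/(1315 + 257*(-207)) + (-24277 - 22631)/(10039 - 28584)) = 1/(257/(1315 - 53199) - 46908/(-18545)) = 1/(257/(-51884) - 46908*(-1/18545)) = 1/(257*(-1/51884) + 46908/18545) = 1/(-257/51884 + 46908/18545) = 1/(2429008607/962188780) = 962188780/2429008607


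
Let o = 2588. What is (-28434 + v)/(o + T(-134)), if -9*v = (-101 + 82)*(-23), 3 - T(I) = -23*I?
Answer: 256343/4419 ≈ 58.009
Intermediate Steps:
T(I) = 3 + 23*I (T(I) = 3 - (-23)*I = 3 + 23*I)
v = -437/9 (v = -(-101 + 82)*(-23)/9 = -(-19)*(-23)/9 = -⅑*437 = -437/9 ≈ -48.556)
(-28434 + v)/(o + T(-134)) = (-28434 - 437/9)/(2588 + (3 + 23*(-134))) = -256343/(9*(2588 + (3 - 3082))) = -256343/(9*(2588 - 3079)) = -256343/9/(-491) = -256343/9*(-1/491) = 256343/4419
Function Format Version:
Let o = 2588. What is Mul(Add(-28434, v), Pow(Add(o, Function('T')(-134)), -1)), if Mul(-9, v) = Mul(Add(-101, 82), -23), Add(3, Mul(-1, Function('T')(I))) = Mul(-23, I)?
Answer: Rational(256343, 4419) ≈ 58.009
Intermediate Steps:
Function('T')(I) = Add(3, Mul(23, I)) (Function('T')(I) = Add(3, Mul(-1, Mul(-23, I))) = Add(3, Mul(23, I)))
v = Rational(-437, 9) (v = Mul(Rational(-1, 9), Mul(Add(-101, 82), -23)) = Mul(Rational(-1, 9), Mul(-19, -23)) = Mul(Rational(-1, 9), 437) = Rational(-437, 9) ≈ -48.556)
Mul(Add(-28434, v), Pow(Add(o, Function('T')(-134)), -1)) = Mul(Add(-28434, Rational(-437, 9)), Pow(Add(2588, Add(3, Mul(23, -134))), -1)) = Mul(Rational(-256343, 9), Pow(Add(2588, Add(3, -3082)), -1)) = Mul(Rational(-256343, 9), Pow(Add(2588, -3079), -1)) = Mul(Rational(-256343, 9), Pow(-491, -1)) = Mul(Rational(-256343, 9), Rational(-1, 491)) = Rational(256343, 4419)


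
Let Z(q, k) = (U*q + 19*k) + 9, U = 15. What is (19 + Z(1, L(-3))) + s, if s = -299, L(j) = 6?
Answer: -142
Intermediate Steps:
Z(q, k) = 9 + 15*q + 19*k (Z(q, k) = (15*q + 19*k) + 9 = 9 + 15*q + 19*k)
(19 + Z(1, L(-3))) + s = (19 + (9 + 15*1 + 19*6)) - 299 = (19 + (9 + 15 + 114)) - 299 = (19 + 138) - 299 = 157 - 299 = -142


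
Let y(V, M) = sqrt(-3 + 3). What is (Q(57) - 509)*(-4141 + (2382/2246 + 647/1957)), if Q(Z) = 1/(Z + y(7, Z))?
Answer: 263941424573596/125269527 ≈ 2.1070e+6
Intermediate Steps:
y(V, M) = 0 (y(V, M) = sqrt(0) = 0)
Q(Z) = 1/Z (Q(Z) = 1/(Z + 0) = 1/Z)
(Q(57) - 509)*(-4141 + (2382/2246 + 647/1957)) = (1/57 - 509)*(-4141 + (2382/2246 + 647/1957)) = (1/57 - 509)*(-4141 + (2382*(1/2246) + 647*(1/1957))) = -29012*(-4141 + (1191/1123 + 647/1957))/57 = -29012*(-4141 + 3057368/2197711)/57 = -29012/57*(-9097663883/2197711) = 263941424573596/125269527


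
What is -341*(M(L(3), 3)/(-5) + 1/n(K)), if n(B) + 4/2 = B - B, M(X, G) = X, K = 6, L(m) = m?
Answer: 3751/10 ≈ 375.10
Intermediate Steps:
n(B) = -2 (n(B) = -2 + (B - B) = -2 + 0 = -2)
-341*(M(L(3), 3)/(-5) + 1/n(K)) = -341*(3/(-5) + 1/(-2)) = -341*(3*(-⅕) + 1*(-½)) = -341*(-⅗ - ½) = -341*(-11/10) = 3751/10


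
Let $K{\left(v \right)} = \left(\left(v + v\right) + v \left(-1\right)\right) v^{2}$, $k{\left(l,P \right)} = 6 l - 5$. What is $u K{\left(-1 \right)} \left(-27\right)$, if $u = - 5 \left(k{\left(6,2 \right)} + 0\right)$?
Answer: $-4185$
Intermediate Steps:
$k{\left(l,P \right)} = -5 + 6 l$
$u = -155$ ($u = - 5 \left(\left(-5 + 6 \cdot 6\right) + 0\right) = - 5 \left(\left(-5 + 36\right) + 0\right) = - 5 \left(31 + 0\right) = \left(-5\right) 31 = -155$)
$K{\left(v \right)} = v^{3}$ ($K{\left(v \right)} = \left(2 v - v\right) v^{2} = v v^{2} = v^{3}$)
$u K{\left(-1 \right)} \left(-27\right) = - 155 \left(-1\right)^{3} \left(-27\right) = \left(-155\right) \left(-1\right) \left(-27\right) = 155 \left(-27\right) = -4185$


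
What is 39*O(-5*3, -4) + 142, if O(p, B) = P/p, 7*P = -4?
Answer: 5022/35 ≈ 143.49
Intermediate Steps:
P = -4/7 (P = (1/7)*(-4) = -4/7 ≈ -0.57143)
O(p, B) = -4/(7*p)
39*O(-5*3, -4) + 142 = 39*(-4/(7*((-5*3)))) + 142 = 39*(-4/7/(-15)) + 142 = 39*(-4/7*(-1/15)) + 142 = 39*(4/105) + 142 = 52/35 + 142 = 5022/35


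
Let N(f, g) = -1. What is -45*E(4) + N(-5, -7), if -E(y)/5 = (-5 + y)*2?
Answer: -451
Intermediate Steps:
E(y) = 50 - 10*y (E(y) = -5*(-5 + y)*2 = -5*(-10 + 2*y) = 50 - 10*y)
-45*E(4) + N(-5, -7) = -45*(50 - 10*4) - 1 = -45*(50 - 40) - 1 = -45*10 - 1 = -450 - 1 = -451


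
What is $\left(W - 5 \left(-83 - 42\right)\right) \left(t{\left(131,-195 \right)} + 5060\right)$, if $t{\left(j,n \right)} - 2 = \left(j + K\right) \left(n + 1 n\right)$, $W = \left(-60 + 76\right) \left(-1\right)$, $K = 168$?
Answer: $-67932732$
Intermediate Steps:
$W = -16$ ($W = 16 \left(-1\right) = -16$)
$t{\left(j,n \right)} = 2 + 2 n \left(168 + j\right)$ ($t{\left(j,n \right)} = 2 + \left(j + 168\right) \left(n + 1 n\right) = 2 + \left(168 + j\right) \left(n + n\right) = 2 + \left(168 + j\right) 2 n = 2 + 2 n \left(168 + j\right)$)
$\left(W - 5 \left(-83 - 42\right)\right) \left(t{\left(131,-195 \right)} + 5060\right) = \left(-16 - 5 \left(-83 - 42\right)\right) \left(\left(2 + 336 \left(-195\right) + 2 \cdot 131 \left(-195\right)\right) + 5060\right) = \left(-16 - -625\right) \left(\left(2 - 65520 - 51090\right) + 5060\right) = \left(-16 + 625\right) \left(-116608 + 5060\right) = 609 \left(-111548\right) = -67932732$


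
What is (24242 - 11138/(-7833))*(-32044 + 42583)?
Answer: 667114217412/2611 ≈ 2.5550e+8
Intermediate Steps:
(24242 - 11138/(-7833))*(-32044 + 42583) = (24242 - 11138*(-1/7833))*10539 = (24242 + 11138/7833)*10539 = (189898724/7833)*10539 = 667114217412/2611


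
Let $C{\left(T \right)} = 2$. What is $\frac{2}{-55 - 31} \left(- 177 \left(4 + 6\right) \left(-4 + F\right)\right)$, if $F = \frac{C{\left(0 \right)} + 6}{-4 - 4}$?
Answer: $- \frac{8850}{43} \approx -205.81$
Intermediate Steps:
$F = -1$ ($F = \frac{2 + 6}{-4 - 4} = \frac{8}{-8} = 8 \left(- \frac{1}{8}\right) = -1$)
$\frac{2}{-55 - 31} \left(- 177 \left(4 + 6\right) \left(-4 + F\right)\right) = \frac{2}{-55 - 31} \left(- 177 \left(4 + 6\right) \left(-4 - 1\right)\right) = \frac{2}{-86} \left(- 177 \cdot 10 \left(-5\right)\right) = 2 \left(- \frac{1}{86}\right) \left(\left(-177\right) \left(-50\right)\right) = \left(- \frac{1}{43}\right) 8850 = - \frac{8850}{43}$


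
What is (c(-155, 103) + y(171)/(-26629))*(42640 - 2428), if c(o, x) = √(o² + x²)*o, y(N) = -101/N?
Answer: 451268/505951 - 6232860*√34634 ≈ -1.1599e+9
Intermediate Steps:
c(o, x) = o*√(o² + x²)
(c(-155, 103) + y(171)/(-26629))*(42640 - 2428) = (-155*√((-155)² + 103²) - 101/171/(-26629))*(42640 - 2428) = (-155*√(24025 + 10609) - 101*1/171*(-1/26629))*40212 = (-155*√34634 - 101/171*(-1/26629))*40212 = (-155*√34634 + 101/4553559)*40212 = (101/4553559 - 155*√34634)*40212 = 451268/505951 - 6232860*√34634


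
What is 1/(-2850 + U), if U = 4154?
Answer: 1/1304 ≈ 0.00076687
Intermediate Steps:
1/(-2850 + U) = 1/(-2850 + 4154) = 1/1304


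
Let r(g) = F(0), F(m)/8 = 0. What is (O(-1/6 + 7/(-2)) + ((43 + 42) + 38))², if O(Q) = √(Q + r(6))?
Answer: (369 + I*√33)²/9 ≈ 15125.0 + 471.05*I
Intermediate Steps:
F(m) = 0 (F(m) = 8*0 = 0)
r(g) = 0
O(Q) = √Q (O(Q) = √(Q + 0) = √Q)
(O(-1/6 + 7/(-2)) + ((43 + 42) + 38))² = (√(-1/6 + 7/(-2)) + ((43 + 42) + 38))² = (√(-1*⅙ + 7*(-½)) + (85 + 38))² = (√(-⅙ - 7/2) + 123)² = (√(-11/3) + 123)² = (I*√33/3 + 123)² = (123 + I*√33/3)²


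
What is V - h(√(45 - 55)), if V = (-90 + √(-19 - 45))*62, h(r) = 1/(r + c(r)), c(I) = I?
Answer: -5580 + 496*I + I*√10/20 ≈ -5580.0 + 496.16*I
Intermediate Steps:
h(r) = 1/(2*r) (h(r) = 1/(r + r) = 1/(2*r))
V = -5580 + 496*I (V = (-90 + √(-64))*62 = (-90 + 8*I)*62 = -5580 + 496*I ≈ -5580.0 + 496.0*I)
V - h(√(45 - 55)) = (-5580 + 496*I) - 1/(2*(√(45 - 55))) = (-5580 + 496*I) - 1/(2*(√(-10))) = (-5580 + 496*I) - 1/(2*(I*√10)) = (-5580 + 496*I) - (-I*√10/10)/2 = (-5580 + 496*I) - (-1)*I*√10/20 = (-5580 + 496*I) + I*√10/20 = -5580 + 496*I + I*√10/20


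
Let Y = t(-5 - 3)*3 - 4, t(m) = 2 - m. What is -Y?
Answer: -26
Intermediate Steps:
Y = 26 (Y = (2 - (-5 - 3))*3 - 4 = (2 - 1*(-8))*3 - 4 = (2 + 8)*3 - 4 = 10*3 - 4 = 30 - 4 = 26)
-Y = -1*26 = -26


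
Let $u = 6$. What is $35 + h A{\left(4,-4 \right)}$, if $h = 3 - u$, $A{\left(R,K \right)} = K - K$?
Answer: $35$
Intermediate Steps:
$A{\left(R,K \right)} = 0$
$h = -3$ ($h = 3 - 6 = -3$)
$35 + h A{\left(4,-4 \right)} = 35 - 0 = 35 + 0 = 35$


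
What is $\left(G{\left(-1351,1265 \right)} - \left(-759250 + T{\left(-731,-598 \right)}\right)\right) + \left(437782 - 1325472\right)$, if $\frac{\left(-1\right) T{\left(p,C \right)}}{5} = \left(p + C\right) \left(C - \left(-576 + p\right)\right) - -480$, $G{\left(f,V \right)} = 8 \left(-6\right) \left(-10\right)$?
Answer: $-4836865$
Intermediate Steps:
$G{\left(f,V \right)} = 480$ ($G{\left(f,V \right)} = \left(-48\right) \left(-10\right) = 480$)
$T{\left(p,C \right)} = -2400 - 5 \left(C + p\right) \left(576 + C - p\right)$ ($T{\left(p,C \right)} = - 5 \left(\left(p + C\right) \left(C - \left(-576 + p\right)\right) - -480\right) = - 5 \left(\left(C + p\right) \left(576 + C - p\right) + 480\right) = - 5 \left(480 + \left(C + p\right) \left(576 + C - p\right)\right) = -2400 - 5 \left(C + p\right) \left(576 + C - p\right)$)
$\left(G{\left(-1351,1265 \right)} - \left(-759250 + T{\left(-731,-598 \right)}\right)\right) + \left(437782 - 1325472\right) = \left(480 - \left(-761650 - 1788020 + 1722240 + 2105280 + 2671805\right)\right) + \left(437782 - 1325472\right) = \left(480 - \left(3065870 - 1788020 + 2671805\right)\right) + \left(437782 - 1325472\right) = \left(480 + \left(759250 - \left(-2400 + 1722240 + 2105280 - 1788020 + 2671805\right)\right)\right) - 887690 = \left(480 + \left(759250 - 4708905\right)\right) - 887690 = \left(480 - 3949655\right) - 887690 = -3949175 - 887690 = -4836865$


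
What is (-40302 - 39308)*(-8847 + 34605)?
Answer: -2050594380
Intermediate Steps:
(-40302 - 39308)*(-8847 + 34605) = -79610*25758 = -2050594380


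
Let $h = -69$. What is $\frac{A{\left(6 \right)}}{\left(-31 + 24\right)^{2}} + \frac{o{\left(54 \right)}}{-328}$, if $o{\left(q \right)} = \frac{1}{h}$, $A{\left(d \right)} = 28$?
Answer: $\frac{90535}{158424} \approx 0.57147$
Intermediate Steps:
$o{\left(q \right)} = - \frac{1}{69}$ ($o{\left(q \right)} = \frac{1}{-69} = - \frac{1}{69}$)
$\frac{A{\left(6 \right)}}{\left(-31 + 24\right)^{2}} + \frac{o{\left(54 \right)}}{-328} = \frac{28}{\left(-31 + 24\right)^{2}} - \frac{1}{69 \left(-328\right)} = \frac{28}{\left(-7\right)^{2}} - - \frac{1}{22632} = \frac{28}{49} + \frac{1}{22632} = 28 \cdot \frac{1}{49} + \frac{1}{22632} = \frac{4}{7} + \frac{1}{22632} = \frac{90535}{158424}$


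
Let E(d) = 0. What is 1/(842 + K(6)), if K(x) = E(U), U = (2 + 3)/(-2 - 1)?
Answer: 1/842 ≈ 0.0011876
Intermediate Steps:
U = -5/3 (U = 5/(-3) = 5*(-⅓) = -5/3 ≈ -1.6667)
K(x) = 0
1/(842 + K(6)) = 1/(842 + 0) = 1/842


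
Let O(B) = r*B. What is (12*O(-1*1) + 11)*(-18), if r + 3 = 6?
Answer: 450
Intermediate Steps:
r = 3 (r = -3 + 6 = 3)
O(B) = 3*B
(12*O(-1*1) + 11)*(-18) = (12*(3*(-1*1)) + 11)*(-18) = (12*(3*(-1)) + 11)*(-18) = (12*(-3) + 11)*(-18) = (-36 + 11)*(-18) = -25*(-18) = 450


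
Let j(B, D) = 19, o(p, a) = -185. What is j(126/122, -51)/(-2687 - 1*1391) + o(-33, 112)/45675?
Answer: -324451/37252530 ≈ -0.0087095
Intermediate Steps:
j(126/122, -51)/(-2687 - 1*1391) + o(-33, 112)/45675 = 19/(-2687 - 1*1391) - 185/45675 = 19/(-2687 - 1391) - 185*1/45675 = 19/(-4078) - 37/9135 = 19*(-1/4078) - 37/9135 = -19/4078 - 37/9135 = -324451/37252530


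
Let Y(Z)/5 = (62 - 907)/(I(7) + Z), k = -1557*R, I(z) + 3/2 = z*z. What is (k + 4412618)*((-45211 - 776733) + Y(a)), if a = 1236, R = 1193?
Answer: -317125896248098/151 ≈ -2.1002e+12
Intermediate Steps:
I(z) = -3/2 + z**2 (I(z) = -3/2 + z*z = -3/2 + z**2)
k = -1857501 (k = -1557*1193 = -1857501)
Y(Z) = -4225/(95/2 + Z) (Y(Z) = 5*((62 - 907)/((-3/2 + 7**2) + Z)) = 5*(-845/((-3/2 + 49) + Z)) = 5*(-845/(95/2 + Z)) = -4225/(95/2 + Z))
(k + 4412618)*((-45211 - 776733) + Y(a)) = (-1857501 + 4412618)*((-45211 - 776733) - 8450/(95 + 2*1236)) = 2555117*(-821944 - 8450/(95 + 2472)) = 2555117*(-821944 - 8450/2567) = 2555117*(-2109938698/2567) = -317125896248098/151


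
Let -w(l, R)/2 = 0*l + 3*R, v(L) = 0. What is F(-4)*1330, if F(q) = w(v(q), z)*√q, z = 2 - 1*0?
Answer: -31920*I ≈ -31920.0*I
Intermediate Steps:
z = 2 (z = 2 + 0 = 2)
w(l, R) = -6*R (w(l, R) = -2*(0*l + 3*R) = -2*(0 + 3*R) = -6*R)
F(q) = -12*√q (F(q) = (-6*2)*√q = -12*√q)
F(-4)*1330 = -24*I*1330 = -31920*I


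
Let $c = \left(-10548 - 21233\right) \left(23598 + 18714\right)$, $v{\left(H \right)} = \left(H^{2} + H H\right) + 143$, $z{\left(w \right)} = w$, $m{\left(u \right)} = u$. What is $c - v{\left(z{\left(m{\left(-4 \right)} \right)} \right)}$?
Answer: $-1344717847$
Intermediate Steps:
$v{\left(H \right)} = 143 + 2 H^{2}$ ($v{\left(H \right)} = \left(H^{2} + H^{2}\right) + 143 = 2 H^{2} + 143 = 143 + 2 H^{2}$)
$c = -1344717672$ ($c = \left(-31781\right) 42312 = -1344717672$)
$c - v{\left(z{\left(m{\left(-4 \right)} \right)} \right)} = -1344717672 - \left(143 + 2 \left(-4\right)^{2}\right) = -1344717672 - \left(143 + 2 \cdot 16\right) = -1344717672 - \left(143 + 32\right) = -1344717672 - 175 = -1344717847$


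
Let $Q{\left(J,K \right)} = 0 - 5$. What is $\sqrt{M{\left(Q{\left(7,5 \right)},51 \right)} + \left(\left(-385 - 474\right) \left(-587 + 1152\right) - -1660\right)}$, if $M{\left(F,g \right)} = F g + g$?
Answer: $11 i \sqrt{3999} \approx 695.61 i$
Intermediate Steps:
$Q{\left(J,K \right)} = -5$ ($Q{\left(J,K \right)} = 0 - 5 = -5$)
$M{\left(F,g \right)} = g + F g$
$\sqrt{M{\left(Q{\left(7,5 \right)},51 \right)} + \left(\left(-385 - 474\right) \left(-587 + 1152\right) - -1660\right)} = \sqrt{51 \left(1 - 5\right) + \left(\left(-385 - 474\right) \left(-587 + 1152\right) - -1660\right)} = \sqrt{51 \left(-4\right) + \left(\left(-859\right) 565 + 1660\right)} = \sqrt{-204 + \left(-485335 + 1660\right)} = \sqrt{-204 - 483675} = \sqrt{-483879} = 11 i \sqrt{3999}$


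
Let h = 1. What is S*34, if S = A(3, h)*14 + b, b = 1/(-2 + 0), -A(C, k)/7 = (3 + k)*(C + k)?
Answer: -53329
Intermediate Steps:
A(C, k) = -7*(3 + k)*(C + k)
b = -1/2 (b = 1/(-2) = -1/2 ≈ -0.50000)
S = -3137/2 (S = (-21*3 - 21*1 - 7*1**2 - 7*3*1)*14 - 1/2 = (-63 - 21 - 7*1 - 21)*14 - 1/2 = (-63 - 21 - 7 - 21)*14 - 1/2 = -112*14 - 1/2 = -1568 - 1/2 = -3137/2 ≈ -1568.5)
S*34 = -3137/2*34 = -53329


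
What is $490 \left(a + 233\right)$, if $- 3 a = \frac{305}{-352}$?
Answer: $\frac{60356485}{528} \approx 1.1431 \cdot 10^{5}$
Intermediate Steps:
$a = \frac{305}{1056}$ ($a = - \frac{305 \frac{1}{-352}}{3} = - \frac{305 \left(- \frac{1}{352}\right)}{3} = \left(- \frac{1}{3}\right) \left(- \frac{305}{352}\right) = \frac{305}{1056} \approx 0.28883$)
$490 \left(a + 233\right) = 490 \left(\frac{305}{1056} + 233\right) = 490 \cdot \frac{246353}{1056} = \frac{60356485}{528}$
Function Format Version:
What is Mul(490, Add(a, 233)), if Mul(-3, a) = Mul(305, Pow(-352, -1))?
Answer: Rational(60356485, 528) ≈ 1.1431e+5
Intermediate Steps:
a = Rational(305, 1056) (a = Mul(Rational(-1, 3), Mul(305, Pow(-352, -1))) = Mul(Rational(-1, 3), Mul(305, Rational(-1, 352))) = Mul(Rational(-1, 3), Rational(-305, 352)) = Rational(305, 1056) ≈ 0.28883)
Mul(490, Add(a, 233)) = Mul(490, Add(Rational(305, 1056), 233)) = Mul(490, Rational(246353, 1056)) = Rational(60356485, 528)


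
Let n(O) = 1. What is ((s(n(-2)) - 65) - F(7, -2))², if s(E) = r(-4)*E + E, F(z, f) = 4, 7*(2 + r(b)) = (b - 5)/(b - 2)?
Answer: 954529/196 ≈ 4870.0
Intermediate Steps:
r(b) = -2 + (-5 + b)/(7*(-2 + b)) (r(b) = -2 + ((b - 5)/(b - 2))/7 = -2 + ((-5 + b)/(-2 + b))/7 = -2 + (-5 + b)/(7*(-2 + b)))
s(E) = -11*E/14 (s(E) = ((23 - 13*(-4))/(7*(-2 - 4)))*E + E = ((⅐)*(23 + 52)/(-6))*E + E = ((⅐)*(-⅙)*75)*E + E = -25*E/14 + E = -11*E/14)
((s(n(-2)) - 65) - F(7, -2))² = ((-11/14*1 - 65) - 1*4)² = ((-11/14 - 65) - 4)² = (-921/14 - 4)² = (-977/14)² = 954529/196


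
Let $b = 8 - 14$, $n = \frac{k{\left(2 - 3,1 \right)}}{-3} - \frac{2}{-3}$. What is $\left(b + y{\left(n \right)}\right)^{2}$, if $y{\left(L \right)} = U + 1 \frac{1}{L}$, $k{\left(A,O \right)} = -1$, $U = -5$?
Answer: $100$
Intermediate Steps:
$n = 1$ ($n = - \frac{1}{-3} - \frac{2}{-3} = \left(-1\right) \left(- \frac{1}{3}\right) - - \frac{2}{3} = \frac{1}{3} + \frac{2}{3} = 1$)
$y{\left(L \right)} = -5 + \frac{1}{L}$ ($y{\left(L \right)} = -5 + 1 \frac{1}{L} = -5 + \frac{1}{L}$)
$b = -6$
$\left(b + y{\left(n \right)}\right)^{2} = \left(-6 - \left(5 - 1^{-1}\right)\right)^{2} = \left(-6 + \left(-5 + 1\right)\right)^{2} = \left(-6 - 4\right)^{2} = \left(-10\right)^{2} = 100$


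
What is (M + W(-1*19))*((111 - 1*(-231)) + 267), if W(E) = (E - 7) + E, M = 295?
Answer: 152250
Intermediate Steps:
W(E) = -7 + 2*E (W(E) = (-7 + E) + E = -7 + 2*E)
(M + W(-1*19))*((111 - 1*(-231)) + 267) = (295 + (-7 + 2*(-1*19)))*((111 - 1*(-231)) + 267) = (295 + (-7 + 2*(-19)))*((111 + 231) + 267) = (295 + (-7 - 38))*(342 + 267) = (295 - 45)*609 = 250*609 = 152250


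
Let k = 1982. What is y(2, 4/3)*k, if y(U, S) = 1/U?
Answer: 991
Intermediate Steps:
y(2, 4/3)*k = 1982/2 = (½)*1982 = 991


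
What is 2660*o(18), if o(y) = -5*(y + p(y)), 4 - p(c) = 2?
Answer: -266000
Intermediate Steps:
p(c) = 2 (p(c) = 4 - 1*2 = 4 - 2 = 2)
o(y) = -10 - 5*y (o(y) = -5*(y + 2) = -5*(2 + y) = -10 - 5*y)
2660*o(18) = 2660*(-10 - 5*18) = 2660*(-10 - 90) = 2660*(-100) = -266000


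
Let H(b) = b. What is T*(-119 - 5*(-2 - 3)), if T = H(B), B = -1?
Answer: 94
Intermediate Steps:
T = -1
T*(-119 - 5*(-2 - 3)) = -(-119 - 5*(-2 - 3)) = -(-119 - 5*(-5)) = -(-119 + 25) = -1*(-94) = 94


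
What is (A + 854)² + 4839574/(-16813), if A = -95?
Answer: 9680810279/16813 ≈ 5.7579e+5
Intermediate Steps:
(A + 854)² + 4839574/(-16813) = (-95 + 854)² + 4839574/(-16813) = 759² + 4839574*(-1/16813) = 576081 - 4839574/16813 = 9680810279/16813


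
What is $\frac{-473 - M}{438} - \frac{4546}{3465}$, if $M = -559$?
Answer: $- \frac{282193}{252945} \approx -1.1156$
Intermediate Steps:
$\frac{-473 - M}{438} - \frac{4546}{3465} = \frac{-473 - -559}{438} - \frac{4546}{3465} = \left(-473 + 559\right) \frac{1}{438} - \frac{4546}{3465} = 86 \cdot \frac{1}{438} - \frac{4546}{3465} = \frac{43}{219} - \frac{4546}{3465} = - \frac{282193}{252945}$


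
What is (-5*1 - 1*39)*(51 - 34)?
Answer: -748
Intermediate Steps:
(-5*1 - 1*39)*(51 - 34) = (-5 - 39)*17 = -44*17 = -748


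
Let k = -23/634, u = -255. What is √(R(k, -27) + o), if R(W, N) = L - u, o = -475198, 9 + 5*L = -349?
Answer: 3*I*√1319485/5 ≈ 689.21*I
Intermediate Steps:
L = -358/5 (L = -9/5 + (⅕)*(-349) = -9/5 - 349/5 = -358/5 ≈ -71.600)
k = -23/634 (k = -23*1/634 = -23/634 ≈ -0.036278)
R(W, N) = 917/5 (R(W, N) = -358/5 - 1*(-255) = -358/5 + 255 = 917/5)
√(R(k, -27) + o) = √(917/5 - 475198) = √(-2375073/5) = 3*I*√1319485/5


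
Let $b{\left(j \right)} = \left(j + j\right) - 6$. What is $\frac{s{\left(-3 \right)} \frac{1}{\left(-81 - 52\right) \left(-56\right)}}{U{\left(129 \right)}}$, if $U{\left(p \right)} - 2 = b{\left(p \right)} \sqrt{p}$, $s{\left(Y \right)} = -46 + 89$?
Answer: $- \frac{43}{30507052688} + \frac{387 \sqrt{129}}{2179075192} \approx 2.0157 \cdot 10^{-6}$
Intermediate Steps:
$b{\left(j \right)} = -6 + 2 j$ ($b{\left(j \right)} = 2 j - 6 = -6 + 2 j$)
$s{\left(Y \right)} = 43$
$U{\left(p \right)} = 2 + \sqrt{p} \left(-6 + 2 p\right)$ ($U{\left(p \right)} = 2 + \left(-6 + 2 p\right) \sqrt{p} = 2 + \sqrt{p} \left(-6 + 2 p\right)$)
$\frac{s{\left(-3 \right)} \frac{1}{\left(-81 - 52\right) \left(-56\right)}}{U{\left(129 \right)}} = \frac{43 \frac{1}{\left(-81 - 52\right) \left(-56\right)}}{2 + 2 \sqrt{129} \left(-3 + 129\right)} = \frac{43 \frac{1}{\left(-133\right) \left(-56\right)}}{2 + 2 \sqrt{129} \cdot 126} = \frac{43 \cdot \frac{1}{7448}}{2 + 252 \sqrt{129}} = \frac{43}{7448 \left(2 + 252 \sqrt{129}\right)}$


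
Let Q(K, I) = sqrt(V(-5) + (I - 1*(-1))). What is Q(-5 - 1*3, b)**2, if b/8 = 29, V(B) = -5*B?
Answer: 258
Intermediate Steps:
b = 232 (b = 8*29 = 232)
Q(K, I) = sqrt(26 + I) (Q(K, I) = sqrt(-5*(-5) + (I - 1*(-1))) = sqrt(25 + (I + 1)) = sqrt(25 + (1 + I)) = sqrt(26 + I))
Q(-5 - 1*3, b)**2 = (sqrt(26 + 232))**2 = (sqrt(258))**2 = 258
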